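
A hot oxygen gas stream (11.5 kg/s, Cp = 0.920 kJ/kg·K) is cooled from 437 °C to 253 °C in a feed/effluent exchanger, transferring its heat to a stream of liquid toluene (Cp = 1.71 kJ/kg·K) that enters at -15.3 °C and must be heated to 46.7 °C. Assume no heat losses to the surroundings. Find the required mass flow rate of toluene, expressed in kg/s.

ṁ_c = 18.4 kg/s

Heat released by hot stream: Q = 11.5 × 0.920 × (437 − 253) = 1946.7 kJ/s
Energy balance on cold side (adiabatic exchanger): Q = ṁ_c·Cp_c·(T_c,out − T_c,in)
ṁ_c = 1946.7 / [1.71 × (46.7 − -15.3)] = 18.362 kg/s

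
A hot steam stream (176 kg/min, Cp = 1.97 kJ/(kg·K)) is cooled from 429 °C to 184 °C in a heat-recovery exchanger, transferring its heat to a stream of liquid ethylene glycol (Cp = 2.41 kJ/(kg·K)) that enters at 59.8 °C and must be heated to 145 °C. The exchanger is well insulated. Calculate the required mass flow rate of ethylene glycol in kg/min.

Heat released by hot stream: Q = 176 × 1.97 × (429 − 184) = 84946 kJ/min
Energy balance on cold side (adiabatic exchanger): Q = ṁ_c·Cp_c·(T_c,out − T_c,in)
ṁ_c = 84946 / [2.41 × (145 − 59.8)] = 413.7 kg/min

ṁ_c = 414 kg/min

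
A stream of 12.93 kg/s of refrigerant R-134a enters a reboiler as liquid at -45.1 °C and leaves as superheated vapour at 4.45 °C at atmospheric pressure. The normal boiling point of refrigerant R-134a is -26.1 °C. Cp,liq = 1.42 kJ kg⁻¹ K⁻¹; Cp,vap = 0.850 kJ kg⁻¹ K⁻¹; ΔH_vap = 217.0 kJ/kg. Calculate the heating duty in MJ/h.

liquid -45.1→-26.1 °C: 26.98 kJ/kg
vaporisation at -26.1 °C: 217 kJ/kg
vapour -26.1→4.45 °C: 25.968 kJ/kg
Δh = 26.98 + 217 + 25.968 = 269.95 kJ/kg
Q = ṁ·Δh = 12.93 kg/s × 269.95 kJ/kg = 3490.4 kJ/s
|Q| = 3490.4 kW = 12566 MJ/h

Q = 12600 MJ/h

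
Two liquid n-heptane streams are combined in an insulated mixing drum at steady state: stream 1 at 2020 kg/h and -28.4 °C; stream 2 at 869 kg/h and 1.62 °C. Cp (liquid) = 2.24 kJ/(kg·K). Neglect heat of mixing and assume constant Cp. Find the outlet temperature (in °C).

Adiabatic, steady state ⇒ Σ ṁᵢCp,ᵢ(T_out − Tᵢ) = 0
Σ ṁᵢCp,ᵢTᵢ = 2020×2.24×-28.4 + 869×2.24×1.62 = -125350
Σ ṁᵢCp,ᵢ = 2020×2.24 + 869×2.24 = 6471.4
T_out = -125350 / 6471.4 = -19.37 °C

T_out = -19.4 °C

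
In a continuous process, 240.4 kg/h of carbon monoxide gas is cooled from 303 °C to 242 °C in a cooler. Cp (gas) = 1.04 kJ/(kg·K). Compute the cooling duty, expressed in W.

Q_c = 4240 W

Q = ṁ·Cp·ΔT = 240.4 × 1.04 × (242 − 303) = -15251 kJ/h
Converting: 15251 / 3600 s = 4.2364 kW
Cooling duty = 4236.4 W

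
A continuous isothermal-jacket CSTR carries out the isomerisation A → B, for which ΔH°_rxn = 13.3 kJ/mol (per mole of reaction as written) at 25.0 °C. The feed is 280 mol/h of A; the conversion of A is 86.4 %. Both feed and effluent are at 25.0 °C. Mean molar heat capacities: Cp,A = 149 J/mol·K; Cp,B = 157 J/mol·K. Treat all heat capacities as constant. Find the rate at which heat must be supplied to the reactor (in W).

Extent of reaction ξ = 0.864 × 280 = 241.92 mol/h
Reaction term: ξ·ΔH°_rxn = 241.92 × 13.3 = 3217.5 kJ/h
Q = ΔH = 3217.5 kJ/h = 0.89376 kW
Heat supplied = 893.76 W

Q_in = 894 W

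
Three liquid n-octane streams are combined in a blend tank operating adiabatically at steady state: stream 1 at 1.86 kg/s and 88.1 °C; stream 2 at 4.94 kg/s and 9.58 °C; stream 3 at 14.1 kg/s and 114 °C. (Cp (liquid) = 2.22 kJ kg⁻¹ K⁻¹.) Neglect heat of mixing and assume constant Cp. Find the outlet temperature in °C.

T_out = 87.0 °C

Adiabatic, steady state ⇒ Σ ṁᵢCp,ᵢ(T_out − Tᵢ) = 0
Σ ṁᵢCp,ᵢTᵢ = 1.86×2.22×88.1 + 4.94×2.22×9.58 + 14.1×2.22×114 = 4037.3
Σ ṁᵢCp,ᵢ = 1.86×2.22 + 4.94×2.22 + 14.1×2.22 = 46.398
T_out = 4037.3 / 46.398 = 87.014 °C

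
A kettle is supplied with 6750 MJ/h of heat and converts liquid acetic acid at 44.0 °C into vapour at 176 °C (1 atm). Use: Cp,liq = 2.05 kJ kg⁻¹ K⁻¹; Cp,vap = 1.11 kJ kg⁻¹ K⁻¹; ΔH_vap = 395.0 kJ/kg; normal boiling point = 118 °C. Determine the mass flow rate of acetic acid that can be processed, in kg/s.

Δh = 2.05×(118−44.0) + 395.0 + 1.11×(176−118) = 611.08 kJ/kg
Q = 6750 MJ/h = 1875 kJ/s = 1875 kJ/s
ṁ = Q/Δh = 1875 / 611.08 = 3.0683 kg/s

ṁ = 3.07 kg/s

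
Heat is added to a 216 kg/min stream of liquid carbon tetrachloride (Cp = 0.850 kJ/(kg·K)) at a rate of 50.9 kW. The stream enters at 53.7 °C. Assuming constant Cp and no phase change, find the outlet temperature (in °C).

Q = 50.9 kW = 3054 kJ/min
ΔT = Q/(ṁ·Cp) = 3054/(216×0.850) = 16.634 K
T_out = 53.7 + 16.634 = 70.334 °C

T_out = 70.3 °C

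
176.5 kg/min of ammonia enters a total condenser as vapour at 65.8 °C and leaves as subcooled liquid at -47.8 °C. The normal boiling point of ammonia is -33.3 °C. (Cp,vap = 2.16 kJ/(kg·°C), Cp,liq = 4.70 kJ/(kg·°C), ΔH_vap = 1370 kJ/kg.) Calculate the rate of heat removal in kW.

Q_c = 4860 kW

vapour 65.8→-33.3 °C: -214.06 kJ/kg
condensation at -33.3 °C: -1370 kJ/kg
liquid -33.3→-47.8 °C: -68.15 kJ/kg
Δh = -214.06 + -1370 + -68.15 = -1652.2 kJ/kg
Q = ṁ·Δh = 176.5 kg/min × -1652.2 kJ/kg = -291610 kJ/min
|Q| = 4860.2 kW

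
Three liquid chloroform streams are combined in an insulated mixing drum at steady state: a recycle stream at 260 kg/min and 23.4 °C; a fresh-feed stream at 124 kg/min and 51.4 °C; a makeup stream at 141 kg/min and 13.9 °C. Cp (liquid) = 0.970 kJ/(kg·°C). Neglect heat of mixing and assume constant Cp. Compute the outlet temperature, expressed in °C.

T_out = 27.5 °C

Adiabatic, steady state ⇒ Σ ṁᵢCp,ᵢ(T_out − Tᵢ) = 0
T_out = Σ ṁᵢCp,ᵢTᵢ / Σ ṁᵢCp,ᵢ
      = 13985 / 509.25 = 27.462 °C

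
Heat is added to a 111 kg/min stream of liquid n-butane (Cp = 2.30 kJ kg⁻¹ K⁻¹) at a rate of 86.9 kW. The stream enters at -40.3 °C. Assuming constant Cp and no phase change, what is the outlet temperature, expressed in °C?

Q = 86.9 kW = 5214 kJ/min
ΔT = Q/(ṁ·Cp) = 5214/(111×2.30) = 20.423 K
T_out = -40.3 + 20.423 = -19.877 °C

T_out = -19.9 °C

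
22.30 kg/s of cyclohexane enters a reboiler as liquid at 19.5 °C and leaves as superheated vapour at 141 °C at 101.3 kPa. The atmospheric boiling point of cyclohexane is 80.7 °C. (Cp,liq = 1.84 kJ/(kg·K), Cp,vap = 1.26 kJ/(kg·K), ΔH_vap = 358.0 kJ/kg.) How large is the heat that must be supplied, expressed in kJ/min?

Q = 731000 kJ/min

liquid 19.5→80.7 °C: 112.61 kJ/kg
vaporisation at 80.7 °C: 358 kJ/kg
vapour 80.7→141 °C: 75.978 kJ/kg
Δh = 112.61 + 358 + 75.978 = 546.59 kJ/kg
Q = ṁ·Δh = 22.30 kg/s × 546.59 kJ/kg = 12189 kJ/s
|Q| = 12189 kW = 731330 kJ/min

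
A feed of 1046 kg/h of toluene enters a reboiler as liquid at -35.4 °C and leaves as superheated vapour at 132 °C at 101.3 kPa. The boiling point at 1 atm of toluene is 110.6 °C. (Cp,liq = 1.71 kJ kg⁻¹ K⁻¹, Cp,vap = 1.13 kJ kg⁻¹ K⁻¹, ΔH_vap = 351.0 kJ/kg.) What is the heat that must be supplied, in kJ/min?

Q = 10900 kJ/min

liquid -35.4→110.6 °C: 249.66 kJ/kg
vaporisation at 110.6 °C: 351 kJ/kg
vapour 110.6→132 °C: 24.182 kJ/kg
Δh = 249.66 + 351 + 24.182 = 624.84 kJ/kg
Q = ṁ·Δh = 1046 kg/h × 624.84 kJ/kg = 653580 kJ/h
|Q| = 181.55 kW = 10893 kJ/min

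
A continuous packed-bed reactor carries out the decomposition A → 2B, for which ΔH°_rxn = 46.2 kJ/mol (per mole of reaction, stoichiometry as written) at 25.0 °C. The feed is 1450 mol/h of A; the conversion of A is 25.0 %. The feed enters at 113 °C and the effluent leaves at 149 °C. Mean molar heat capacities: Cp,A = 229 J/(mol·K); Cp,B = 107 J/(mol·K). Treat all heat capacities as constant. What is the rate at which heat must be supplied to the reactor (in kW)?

Q_in = 7.79 kW

Extent of reaction ξ = 0.250 × 1450 = 362.5 mol/h
Reaction term: ξ·ΔH°_rxn = 362.5 × 46.2 = 16748 kJ/h
Sensible, feed 113→25 °C: -29220 kJ/h
Outlet flows (mol/h): A 1087.5, B 725
Sensible, products 25→149 °C: 40500 kJ/h
Q = ΔH = 28027 kJ/h = 7.7853 kW
Heat supplied = 7.7853 kW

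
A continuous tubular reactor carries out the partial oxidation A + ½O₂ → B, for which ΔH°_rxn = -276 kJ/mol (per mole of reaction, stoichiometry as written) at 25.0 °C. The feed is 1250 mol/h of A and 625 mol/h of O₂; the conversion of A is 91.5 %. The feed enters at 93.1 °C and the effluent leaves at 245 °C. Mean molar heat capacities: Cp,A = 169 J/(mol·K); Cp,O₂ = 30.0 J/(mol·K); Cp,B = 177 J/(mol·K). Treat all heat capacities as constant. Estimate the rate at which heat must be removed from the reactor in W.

Q_out = 78500 W

Extent of reaction ξ = 0.915 × 1250 = 1143.8 mol/h
Reaction term: ξ·ΔH°_rxn = 1143.8 × -276 = -315680 kJ/h
Sensible, feed 93.1→25 °C: -15663 kJ/h
Outlet flows (mol/h): A 106.25, O₂ 53.125, B 1143.8
Sensible, products 25→245 °C: 48839 kJ/h
Q = ΔH = -282500 kJ/h = -78.472 kW
Heat removed = 78472 W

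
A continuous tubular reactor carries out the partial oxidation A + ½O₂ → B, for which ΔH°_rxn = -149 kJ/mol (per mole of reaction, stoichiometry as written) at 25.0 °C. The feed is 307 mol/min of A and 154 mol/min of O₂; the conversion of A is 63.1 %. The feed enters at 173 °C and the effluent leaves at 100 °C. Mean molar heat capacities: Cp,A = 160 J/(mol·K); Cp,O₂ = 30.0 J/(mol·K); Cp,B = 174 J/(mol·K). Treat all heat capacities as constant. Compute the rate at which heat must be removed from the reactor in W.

Q_out = 547000 W

Extent of reaction ξ = 0.631 × 307 = 193.72 mol/min
Reaction term: ξ·ΔH°_rxn = 193.72 × -149 = -28864 kJ/min
Sensible, feed 173→25 °C: -7953.5 kJ/min
Outlet flows (mol/min): A 113.28, O₂ 57.141, B 193.72
Sensible, products 25→100 °C: 4016 kJ/min
Q = ΔH = -32801 kJ/min = -546.69 kW
Heat removed = 546690 W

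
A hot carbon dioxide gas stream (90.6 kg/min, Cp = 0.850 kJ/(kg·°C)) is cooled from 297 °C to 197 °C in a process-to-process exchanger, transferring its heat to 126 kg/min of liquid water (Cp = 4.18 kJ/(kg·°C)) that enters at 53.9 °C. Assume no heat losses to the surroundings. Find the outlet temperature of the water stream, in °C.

T_c,out = 68.5 °C

Heat released by hot stream: Q = 90.6 × 0.850 × (297 − 197) = 7701 kJ/min
Energy balance on cold side (adiabatic exchanger): Q = ṁ_c·Cp_c·(T_c,out − T_c,in)
T_c,out = 53.9 + 7701/(126 × 4.18) = 68.522 °C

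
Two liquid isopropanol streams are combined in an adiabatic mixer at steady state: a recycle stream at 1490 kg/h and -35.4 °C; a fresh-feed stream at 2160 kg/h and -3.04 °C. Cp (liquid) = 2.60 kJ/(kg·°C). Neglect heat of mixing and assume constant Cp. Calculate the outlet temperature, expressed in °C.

T_out = -16.2 °C

Adiabatic, steady state ⇒ Σ ṁᵢCp,ᵢ(T_out − Tᵢ) = 0
T_out = Σ ṁᵢCp,ᵢTᵢ / Σ ṁᵢCp,ᵢ
      = -154210 / 9490 = -16.25 °C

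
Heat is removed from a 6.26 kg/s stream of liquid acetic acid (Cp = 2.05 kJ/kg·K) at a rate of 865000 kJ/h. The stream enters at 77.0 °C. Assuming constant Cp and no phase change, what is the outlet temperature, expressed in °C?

T_out = 58.3 °C

Q = 865000 kJ/h = 240.28 kJ/s
ΔT = Q/(ṁ·Cp) = 240.28/(6.26×2.05) = 18.723 K
T_out = 77.0 − 18.723 = 58.277 °C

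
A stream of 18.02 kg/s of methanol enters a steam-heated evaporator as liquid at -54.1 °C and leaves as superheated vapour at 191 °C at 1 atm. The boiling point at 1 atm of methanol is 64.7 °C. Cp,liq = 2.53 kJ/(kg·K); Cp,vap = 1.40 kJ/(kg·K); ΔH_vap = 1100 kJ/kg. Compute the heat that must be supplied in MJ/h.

liquid -54.1→64.7 °C: 300.56 kJ/kg
vaporisation at 64.7 °C: 1100 kJ/kg
vapour 64.7→191 °C: 176.82 kJ/kg
Δh = 300.56 + 1100 + 176.82 = 1577.4 kJ/kg
Q = ṁ·Δh = 18.02 kg/s × 1577.4 kJ/kg = 28424 kJ/s
|Q| = 28424 kW = 102330 MJ/h

Q = 102000 MJ/h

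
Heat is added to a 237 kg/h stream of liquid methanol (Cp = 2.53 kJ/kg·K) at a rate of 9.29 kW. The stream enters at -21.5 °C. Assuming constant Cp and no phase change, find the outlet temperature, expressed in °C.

Q = 9.29 kW = 33444 kJ/h
ΔT = Q/(ṁ·Cp) = 33444/(237×2.53) = 55.776 K
T_out = -21.5 + 55.776 = 34.276 °C

T_out = 34.3 °C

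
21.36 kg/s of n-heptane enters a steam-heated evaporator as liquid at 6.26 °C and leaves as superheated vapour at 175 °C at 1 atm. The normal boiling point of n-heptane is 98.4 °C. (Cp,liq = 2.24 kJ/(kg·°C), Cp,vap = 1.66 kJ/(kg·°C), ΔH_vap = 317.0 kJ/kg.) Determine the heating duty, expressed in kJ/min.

Q = 834000 kJ/min

liquid 6.26→98.4 °C: 206.39 kJ/kg
vaporisation at 98.4 °C: 317 kJ/kg
vapour 98.4→175 °C: 127.16 kJ/kg
Δh = 206.39 + 317 + 127.16 = 650.55 kJ/kg
Q = ṁ·Δh = 21.36 kg/s × 650.55 kJ/kg = 13896 kJ/s
|Q| = 13896 kW = 833740 kJ/min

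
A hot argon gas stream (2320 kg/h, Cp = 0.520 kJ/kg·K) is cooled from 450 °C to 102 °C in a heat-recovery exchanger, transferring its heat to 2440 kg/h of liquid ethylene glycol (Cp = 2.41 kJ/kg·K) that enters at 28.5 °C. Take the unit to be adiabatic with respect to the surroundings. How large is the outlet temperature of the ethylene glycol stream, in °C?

Heat released by hot stream: Q = 2320 × 0.520 × (450 − 102) = 419830 kJ/h
Energy balance on cold side (adiabatic exchanger): Q = ṁ_c·Cp_c·(T_c,out − T_c,in)
T_c,out = 28.5 + 419830/(2440 × 2.41) = 99.894 °C

T_c,out = 99.9 °C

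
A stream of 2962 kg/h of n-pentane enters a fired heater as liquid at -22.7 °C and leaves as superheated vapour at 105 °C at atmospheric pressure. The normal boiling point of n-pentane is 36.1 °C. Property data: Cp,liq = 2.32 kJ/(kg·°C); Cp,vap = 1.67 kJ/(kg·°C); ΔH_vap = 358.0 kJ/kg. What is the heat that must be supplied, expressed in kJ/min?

liquid -22.7→36.1 °C: 136.42 kJ/kg
vaporisation at 36.1 °C: 358 kJ/kg
vapour 36.1→105 °C: 115.06 kJ/kg
Δh = 136.42 + 358 + 115.06 = 609.48 kJ/kg
Q = ṁ·Δh = 2962 kg/h × 609.48 kJ/kg = 1.8053e+06 kJ/h
|Q| = 501.47 kW = 30088 kJ/min

Q = 30100 kJ/min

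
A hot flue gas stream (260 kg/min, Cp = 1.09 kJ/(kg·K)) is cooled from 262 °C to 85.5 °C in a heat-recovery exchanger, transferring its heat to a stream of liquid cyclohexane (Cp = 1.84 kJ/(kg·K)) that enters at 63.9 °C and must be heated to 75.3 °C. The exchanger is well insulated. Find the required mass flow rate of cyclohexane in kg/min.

ṁ_c = 2380 kg/min

Heat released by hot stream: Q = 260 × 1.09 × (262 − 85.5) = 50020 kJ/min
Energy balance on cold side (adiabatic exchanger): Q = ṁ_c·Cp_c·(T_c,out − T_c,in)
ṁ_c = 50020 / [1.84 × (75.3 − 63.9)] = 2384.6 kg/min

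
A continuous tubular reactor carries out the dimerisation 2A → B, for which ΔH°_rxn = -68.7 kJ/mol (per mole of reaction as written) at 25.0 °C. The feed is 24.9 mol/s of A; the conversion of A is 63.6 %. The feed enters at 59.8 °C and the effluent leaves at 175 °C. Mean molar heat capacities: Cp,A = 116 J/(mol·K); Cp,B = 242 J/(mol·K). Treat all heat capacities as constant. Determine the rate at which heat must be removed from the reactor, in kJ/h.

Q_out = 718000 kJ/h

Extent of reaction ξ = 0.636 × 24.9 / 2 = 7.9182 mol/s
Reaction term: ξ·ΔH°_rxn = 7.9182 × -68.7 = -543.98 kJ/s
Sensible, feed 59.8→25 °C: -100.52 kJ/s
Outlet flows (mol/s): A 9.0636, B 7.9182
Sensible, products 25→175 °C: 445.14 kJ/s
Q = ΔH = -199.36 kJ/s = -199.36 kW
Heat removed = 717690 kJ/h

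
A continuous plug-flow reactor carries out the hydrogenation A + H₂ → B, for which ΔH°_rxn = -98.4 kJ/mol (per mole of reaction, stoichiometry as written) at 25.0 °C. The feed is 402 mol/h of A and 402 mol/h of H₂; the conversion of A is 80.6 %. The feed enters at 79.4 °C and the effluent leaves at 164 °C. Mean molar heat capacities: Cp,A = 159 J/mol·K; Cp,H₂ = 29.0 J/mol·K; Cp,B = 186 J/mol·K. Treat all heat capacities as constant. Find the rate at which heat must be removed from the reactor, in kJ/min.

Q_out = 426 kJ/min

Extent of reaction ξ = 0.806 × 402 = 324.01 mol/h
Reaction term: ξ·ΔH°_rxn = 324.01 × -98.4 = -31883 kJ/h
Sensible, feed 79.4→25 °C: -4111.3 kJ/h
Outlet flows (mol/h): A 77.988, H₂ 77.988, B 324.01
Sensible, products 25→164 °C: 10415 kJ/h
Q = ΔH = -25579 kJ/h = -7.1053 kW
Heat removed = 426.32 kJ/min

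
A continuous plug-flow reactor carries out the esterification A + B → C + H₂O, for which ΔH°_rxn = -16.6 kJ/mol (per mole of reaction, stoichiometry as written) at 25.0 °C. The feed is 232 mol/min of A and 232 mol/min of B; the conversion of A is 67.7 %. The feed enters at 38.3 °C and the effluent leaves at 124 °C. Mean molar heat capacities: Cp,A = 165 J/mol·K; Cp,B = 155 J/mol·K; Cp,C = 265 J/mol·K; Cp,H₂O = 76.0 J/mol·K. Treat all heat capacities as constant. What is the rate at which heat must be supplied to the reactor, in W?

Q_in = 68000 W

Extent of reaction ξ = 0.677 × 232 = 157.06 mol/min
Reaction term: ξ·ΔH°_rxn = 157.06 × -16.6 = -2607.3 kJ/min
Sensible, feed 38.3→25 °C: -987.39 kJ/min
Outlet flows (mol/min): A 74.936, B 74.936, C 157.06, H₂O 157.06
Sensible, products 25→124 °C: 7676.3 kJ/min
Q = ΔH = 4081.6 kJ/min = 68.027 kW
Heat supplied = 68027 W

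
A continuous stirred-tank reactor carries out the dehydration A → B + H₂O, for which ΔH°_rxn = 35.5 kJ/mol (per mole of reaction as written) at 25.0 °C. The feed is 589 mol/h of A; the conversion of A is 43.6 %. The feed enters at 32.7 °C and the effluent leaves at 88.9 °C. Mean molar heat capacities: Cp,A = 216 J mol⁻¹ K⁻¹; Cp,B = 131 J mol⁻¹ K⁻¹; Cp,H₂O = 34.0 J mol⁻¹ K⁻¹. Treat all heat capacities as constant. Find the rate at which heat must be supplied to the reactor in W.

Extent of reaction ξ = 0.436 × 589 = 256.8 mol/h
Reaction term: ξ·ΔH°_rxn = 256.8 × 35.5 = 9116.5 kJ/h
Sensible, feed 32.7→25 °C: -979.62 kJ/h
Outlet flows (mol/h): A 332.2, B 256.8, H₂O 256.8
Sensible, products 25→88.9 °C: 7292.7 kJ/h
Q = ΔH = 15430 kJ/h = 4.286 kW
Heat supplied = 4286 W

Q_in = 4290 W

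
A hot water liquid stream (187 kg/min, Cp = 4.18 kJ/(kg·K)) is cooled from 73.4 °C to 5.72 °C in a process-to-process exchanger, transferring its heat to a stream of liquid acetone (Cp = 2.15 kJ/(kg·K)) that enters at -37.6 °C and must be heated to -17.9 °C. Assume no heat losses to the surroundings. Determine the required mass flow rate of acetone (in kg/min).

ṁ_c = 1250 kg/min

Heat released by hot stream: Q = 187 × 4.18 × (73.4 − 5.72) = 52903 kJ/min
Energy balance on cold side (adiabatic exchanger): Q = ṁ_c·Cp_c·(T_c,out − T_c,in)
ṁ_c = 52903 / [2.15 × (-17.9 − -37.6)] = 1249 kg/min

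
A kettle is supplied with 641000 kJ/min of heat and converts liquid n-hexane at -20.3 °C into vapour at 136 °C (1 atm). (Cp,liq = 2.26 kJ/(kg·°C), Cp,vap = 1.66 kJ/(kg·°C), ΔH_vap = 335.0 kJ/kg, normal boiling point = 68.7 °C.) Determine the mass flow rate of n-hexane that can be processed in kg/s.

ṁ = 16.5 kg/s

Δh = 2.26×(68.7−-20.3) + 335.0 + 1.66×(136−68.7) = 647.86 kJ/kg
Q = 641000 kJ/min = 10683 kJ/s = 10683 kJ/s
ṁ = Q/Δh = 10683 / 647.86 = 16.49 kg/s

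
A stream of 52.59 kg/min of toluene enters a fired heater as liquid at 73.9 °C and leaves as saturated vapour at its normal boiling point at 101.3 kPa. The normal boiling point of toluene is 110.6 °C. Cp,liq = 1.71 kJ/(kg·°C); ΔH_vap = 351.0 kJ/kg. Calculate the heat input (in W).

Q = 363000 W

liquid 73.9→110.6 °C: 62.757 kJ/kg
vaporisation at 110.6 °C: 351 kJ/kg
Δh = 62.757 + 351 = 413.76 kJ/kg
Q = ṁ·Δh = 52.59 kg/min × 413.76 kJ/kg = 21759 kJ/min
|Q| = 362.66 kW = 362660 W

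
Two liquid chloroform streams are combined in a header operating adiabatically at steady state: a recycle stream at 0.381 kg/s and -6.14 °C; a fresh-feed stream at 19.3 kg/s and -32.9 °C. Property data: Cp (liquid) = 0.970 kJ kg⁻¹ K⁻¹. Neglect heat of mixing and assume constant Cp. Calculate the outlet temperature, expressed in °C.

T_out = -32.4 °C

No heat crosses the boundary, so H_out = H_in.
T_out = Σ ṁᵢCp,ᵢTᵢ / Σ ṁᵢCp,ᵢ
      = -618.19 / 19.091 = -32.382 °C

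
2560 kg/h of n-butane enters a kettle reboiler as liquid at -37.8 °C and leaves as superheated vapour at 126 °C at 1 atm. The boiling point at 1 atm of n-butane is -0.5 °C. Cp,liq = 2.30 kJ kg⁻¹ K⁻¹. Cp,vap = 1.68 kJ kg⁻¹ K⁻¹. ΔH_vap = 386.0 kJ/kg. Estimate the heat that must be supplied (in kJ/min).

liquid -37.8→-0.5 °C: 85.79 kJ/kg
vaporisation at -0.5 °C: 386 kJ/kg
vapour -0.5→126 °C: 212.52 kJ/kg
Δh = 85.79 + 386 + 212.52 = 684.31 kJ/kg
Q = ṁ·Δh = 2560 kg/h × 684.31 kJ/kg = 1.7518e+06 kJ/h
|Q| = 486.62 kW = 29197 kJ/min

Q = 29200 kJ/min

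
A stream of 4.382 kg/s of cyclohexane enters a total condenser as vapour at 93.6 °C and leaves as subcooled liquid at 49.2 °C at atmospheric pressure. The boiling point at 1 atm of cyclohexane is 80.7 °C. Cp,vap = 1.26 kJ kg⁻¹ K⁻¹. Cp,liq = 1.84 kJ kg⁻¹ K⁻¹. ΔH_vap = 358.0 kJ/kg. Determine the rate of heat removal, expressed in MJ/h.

vapour 93.6→80.7 °C: -16.254 kJ/kg
condensation at 80.7 °C: -358 kJ/kg
liquid 80.7→49.2 °C: -57.96 kJ/kg
Δh = -16.254 + -358 + -57.96 = -432.21 kJ/kg
Q = ṁ·Δh = 4.382 kg/s × -432.21 kJ/kg = -1894 kJ/s
|Q| = 1894 kW = 6818.3 MJ/h

Q_c = 6820 MJ/h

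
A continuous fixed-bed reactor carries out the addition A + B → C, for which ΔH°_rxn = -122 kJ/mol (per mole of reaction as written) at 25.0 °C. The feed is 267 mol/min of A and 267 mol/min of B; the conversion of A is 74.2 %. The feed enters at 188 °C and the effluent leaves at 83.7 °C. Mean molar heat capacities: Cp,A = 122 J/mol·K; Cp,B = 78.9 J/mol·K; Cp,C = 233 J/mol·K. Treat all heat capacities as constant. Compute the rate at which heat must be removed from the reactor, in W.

Extent of reaction ξ = 0.742 × 267 = 198.11 mol/min
Reaction term: ξ·ΔH°_rxn = 198.11 × -122 = -24170 kJ/min
Sensible, feed 188→25 °C: -8743.4 kJ/min
Outlet flows (mol/min): A 68.886, B 68.886, C 198.11
Sensible, products 25→83.7 °C: 3522 kJ/min
Q = ΔH = -29391 kJ/min = -489.85 kW
Heat removed = 489850 W

Q_out = 490000 W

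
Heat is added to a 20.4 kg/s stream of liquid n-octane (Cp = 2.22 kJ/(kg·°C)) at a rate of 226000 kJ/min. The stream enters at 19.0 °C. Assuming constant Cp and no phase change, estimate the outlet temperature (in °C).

Q = 226000 kJ/min = 3766.7 kJ/s
ΔT = Q/(ṁ·Cp) = 3766.7/(20.4×2.22) = 83.171 K
T_out = 19.0 + 83.171 = 102.17 °C

T_out = 102 °C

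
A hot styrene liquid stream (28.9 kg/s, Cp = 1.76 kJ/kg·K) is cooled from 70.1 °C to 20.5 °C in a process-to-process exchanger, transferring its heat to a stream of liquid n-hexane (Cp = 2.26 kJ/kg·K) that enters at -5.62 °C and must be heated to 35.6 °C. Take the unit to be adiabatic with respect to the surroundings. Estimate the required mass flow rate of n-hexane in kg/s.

Heat released by hot stream: Q = 28.9 × 1.76 × (70.1 − 20.5) = 2522.9 kJ/s
Energy balance on cold side (adiabatic exchanger): Q = ṁ_c·Cp_c·(T_c,out − T_c,in)
ṁ_c = 2522.9 / [2.26 × (35.6 − -5.62)] = 27.082 kg/s

ṁ_c = 27.1 kg/s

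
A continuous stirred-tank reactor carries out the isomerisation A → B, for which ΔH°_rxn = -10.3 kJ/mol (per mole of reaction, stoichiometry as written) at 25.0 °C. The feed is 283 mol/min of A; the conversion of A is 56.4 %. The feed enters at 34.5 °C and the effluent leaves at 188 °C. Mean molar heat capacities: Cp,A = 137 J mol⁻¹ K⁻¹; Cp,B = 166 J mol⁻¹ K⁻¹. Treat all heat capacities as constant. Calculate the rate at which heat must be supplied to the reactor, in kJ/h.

Q_in = 304000 kJ/h

Extent of reaction ξ = 0.564 × 283 = 159.61 mol/min
Reaction term: ξ·ΔH°_rxn = 159.61 × -10.3 = -1644 kJ/min
Sensible, feed 34.5→25 °C: -368.32 kJ/min
Outlet flows (mol/min): A 123.39, B 159.61
Sensible, products 25→188 °C: 7074.2 kJ/min
Q = ΔH = 5061.8 kJ/min = 84.364 kW
Heat supplied = 303710 kJ/h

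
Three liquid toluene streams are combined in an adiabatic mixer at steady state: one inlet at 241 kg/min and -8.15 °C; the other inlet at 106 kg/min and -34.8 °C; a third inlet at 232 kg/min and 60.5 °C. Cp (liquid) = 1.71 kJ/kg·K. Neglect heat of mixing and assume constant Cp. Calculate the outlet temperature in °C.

No heat crosses the boundary, so H_out = H_in.
Σ ṁᵢCp,ᵢTᵢ = 241×1.71×-8.15 + 106×1.71×-34.8 + 232×1.71×60.5 = 14335
Σ ṁᵢCp,ᵢ = 241×1.71 + 106×1.71 + 232×1.71 = 990.09
T_out = 14335 / 990.09 = 14.478 °C

T_out = 14.5 °C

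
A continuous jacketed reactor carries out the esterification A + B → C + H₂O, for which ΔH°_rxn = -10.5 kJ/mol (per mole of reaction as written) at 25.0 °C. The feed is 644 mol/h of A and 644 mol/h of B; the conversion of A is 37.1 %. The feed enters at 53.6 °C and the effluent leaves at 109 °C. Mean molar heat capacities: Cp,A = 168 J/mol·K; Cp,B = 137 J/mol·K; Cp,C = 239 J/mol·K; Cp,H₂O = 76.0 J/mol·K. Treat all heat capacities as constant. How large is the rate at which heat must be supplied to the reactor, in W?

Q_in = 2380 W

Extent of reaction ξ = 0.371 × 644 = 238.92 mol/h
Reaction term: ξ·ΔH°_rxn = 238.92 × -10.5 = -2508.7 kJ/h
Sensible, feed 53.6→25 °C: -5617.6 kJ/h
Outlet flows (mol/h): A 405.08, B 405.08, C 238.92, H₂O 238.92
Sensible, products 25→109 °C: 16700 kJ/h
Q = ΔH = 8573.7 kJ/h = 2.3816 kW
Heat supplied = 2381.6 W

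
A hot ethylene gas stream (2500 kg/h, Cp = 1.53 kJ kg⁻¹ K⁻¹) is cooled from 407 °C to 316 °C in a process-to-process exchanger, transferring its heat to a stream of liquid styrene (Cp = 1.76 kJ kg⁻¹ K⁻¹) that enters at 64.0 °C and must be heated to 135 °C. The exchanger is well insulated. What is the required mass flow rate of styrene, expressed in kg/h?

Heat released by hot stream: Q = 2500 × 1.53 × (407 − 316) = 348080 kJ/h
Energy balance on cold side (adiabatic exchanger): Q = ṁ_c·Cp_c·(T_c,out − T_c,in)
ṁ_c = 348080 / [1.76 × (135 − 64.0)] = 2785.5 kg/h

ṁ_c = 2790 kg/h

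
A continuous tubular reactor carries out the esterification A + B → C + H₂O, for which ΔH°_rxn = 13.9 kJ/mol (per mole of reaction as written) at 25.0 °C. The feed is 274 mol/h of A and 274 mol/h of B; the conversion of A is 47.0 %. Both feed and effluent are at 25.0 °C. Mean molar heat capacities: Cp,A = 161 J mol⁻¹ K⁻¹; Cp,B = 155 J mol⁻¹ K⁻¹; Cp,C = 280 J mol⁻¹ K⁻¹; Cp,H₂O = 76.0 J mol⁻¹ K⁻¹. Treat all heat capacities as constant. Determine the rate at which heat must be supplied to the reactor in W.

Q_in = 497 W

Extent of reaction ξ = 0.470 × 274 = 128.78 mol/h
Reaction term: ξ·ΔH°_rxn = 128.78 × 13.9 = 1790 kJ/h
Q = ΔH = 1790 kJ/h = 0.49723 kW
Heat supplied = 497.23 W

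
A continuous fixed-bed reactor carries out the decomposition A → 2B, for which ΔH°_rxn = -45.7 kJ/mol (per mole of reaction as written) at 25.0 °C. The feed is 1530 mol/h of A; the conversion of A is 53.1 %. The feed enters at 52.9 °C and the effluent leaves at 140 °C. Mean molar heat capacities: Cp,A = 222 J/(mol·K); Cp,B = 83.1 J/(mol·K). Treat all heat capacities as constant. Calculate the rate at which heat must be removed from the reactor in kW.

Q_out = 3.54 kW

Extent of reaction ξ = 0.531 × 1530 = 812.43 mol/h
Reaction term: ξ·ΔH°_rxn = 812.43 × -45.7 = -37128 kJ/h
Sensible, feed 52.9→25 °C: -9476.5 kJ/h
Outlet flows (mol/h): A 717.57, B 1624.9
Sensible, products 25→140 °C: 33848 kJ/h
Q = ΔH = -12757 kJ/h = -3.5436 kW
Heat removed = 3.5436 kW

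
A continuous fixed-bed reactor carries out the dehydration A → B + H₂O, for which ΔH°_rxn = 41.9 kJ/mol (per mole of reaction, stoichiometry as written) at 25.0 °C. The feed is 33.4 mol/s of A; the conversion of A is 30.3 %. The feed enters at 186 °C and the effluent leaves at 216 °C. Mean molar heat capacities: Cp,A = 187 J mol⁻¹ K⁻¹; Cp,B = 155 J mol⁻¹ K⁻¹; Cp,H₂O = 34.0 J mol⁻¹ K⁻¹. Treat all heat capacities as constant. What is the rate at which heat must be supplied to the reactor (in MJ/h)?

Q_in = 2210 MJ/h

Extent of reaction ξ = 0.303 × 33.4 = 10.12 mol/s
Reaction term: ξ·ΔH°_rxn = 10.12 × 41.9 = 424.04 kJ/s
Sensible, feed 186→25 °C: -1005.6 kJ/s
Outlet flows (mol/s): A 23.28, B 10.12, H₂O 10.12
Sensible, products 25→216 °C: 1196.8 kJ/s
Q = ΔH = 615.28 kJ/s = 615.28 kW
Heat supplied = 2215 MJ/h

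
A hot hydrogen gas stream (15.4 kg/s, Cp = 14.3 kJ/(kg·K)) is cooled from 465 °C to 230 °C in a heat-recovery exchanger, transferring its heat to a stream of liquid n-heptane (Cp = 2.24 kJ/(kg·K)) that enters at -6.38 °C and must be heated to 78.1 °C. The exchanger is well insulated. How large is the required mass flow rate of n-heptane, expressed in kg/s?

Heat released by hot stream: Q = 15.4 × 14.3 × (465 − 230) = 51752 kJ/s
Energy balance on cold side (adiabatic exchanger): Q = ṁ_c·Cp_c·(T_c,out − T_c,in)
ṁ_c = 51752 / [2.24 × (78.1 − -6.38)] = 273.48 kg/s

ṁ_c = 273 kg/s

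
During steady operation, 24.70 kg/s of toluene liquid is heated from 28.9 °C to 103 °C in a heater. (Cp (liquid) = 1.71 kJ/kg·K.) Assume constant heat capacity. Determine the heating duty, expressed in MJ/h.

Q = 11300 MJ/h

Q = ṁ·Cp·ΔT = 24.70 × 1.71 × (103 − 28.9) = 3129.8 kJ/s
Heating duty = 11267 MJ/h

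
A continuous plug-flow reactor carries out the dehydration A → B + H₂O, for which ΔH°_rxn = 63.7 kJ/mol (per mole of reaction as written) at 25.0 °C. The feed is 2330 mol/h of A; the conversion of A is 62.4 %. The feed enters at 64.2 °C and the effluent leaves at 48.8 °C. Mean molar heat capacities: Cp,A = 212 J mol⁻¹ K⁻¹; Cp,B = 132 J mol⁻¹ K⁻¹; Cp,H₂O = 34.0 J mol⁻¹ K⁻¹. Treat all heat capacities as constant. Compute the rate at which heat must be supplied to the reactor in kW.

Q_in = 23.2 kW

Extent of reaction ξ = 0.624 × 2330 = 1453.9 mol/h
Reaction term: ξ·ΔH°_rxn = 1453.9 × 63.7 = 92615 kJ/h
Sensible, feed 64.2→25 °C: -19363 kJ/h
Outlet flows (mol/h): A 876.08, B 1453.9, H₂O 1453.9
Sensible, products 25→48.8 °C: 10164 kJ/h
Q = ΔH = 83416 kJ/h = 23.171 kW
Heat supplied = 23.171 kW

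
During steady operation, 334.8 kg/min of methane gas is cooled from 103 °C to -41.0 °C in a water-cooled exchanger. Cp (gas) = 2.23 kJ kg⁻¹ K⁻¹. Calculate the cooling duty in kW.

Q_c = 1790 kW

Q = ṁ·Cp·ΔT = 334.8 × 2.23 × (-41.0 − 103) = -107510 kJ/min
Converting: 107510 / 60 s = 1791.8 kW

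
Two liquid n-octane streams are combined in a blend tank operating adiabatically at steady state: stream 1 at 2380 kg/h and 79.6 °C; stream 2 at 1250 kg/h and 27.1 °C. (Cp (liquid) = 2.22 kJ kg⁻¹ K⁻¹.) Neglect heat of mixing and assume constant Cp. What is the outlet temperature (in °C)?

T_out = 61.5 °C

No heat crosses the boundary, so H_out = H_in.
T_out = Σ ṁᵢCp,ᵢTᵢ / Σ ṁᵢCp,ᵢ
      = 495780 / 8058.6 = 61.521 °C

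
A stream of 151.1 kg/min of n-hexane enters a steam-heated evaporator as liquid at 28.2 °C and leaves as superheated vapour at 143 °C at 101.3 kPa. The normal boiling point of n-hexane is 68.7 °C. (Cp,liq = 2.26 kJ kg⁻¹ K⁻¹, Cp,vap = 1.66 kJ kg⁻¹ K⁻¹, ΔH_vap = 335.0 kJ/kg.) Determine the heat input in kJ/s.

liquid 28.2→68.7 °C: 91.53 kJ/kg
vaporisation at 68.7 °C: 335 kJ/kg
vapour 68.7→143 °C: 123.34 kJ/kg
Δh = 91.53 + 335 + 123.34 = 549.87 kJ/kg
Q = ṁ·Δh = 151.1 kg/min × 549.87 kJ/kg = 83085 kJ/min
|Q| = 1384.8 kW

Q = 1380 kJ/s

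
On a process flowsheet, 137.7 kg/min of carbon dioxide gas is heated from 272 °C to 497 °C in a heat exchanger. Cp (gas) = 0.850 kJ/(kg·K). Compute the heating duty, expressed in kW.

Q = 439 kW

Q = ṁ·Cp·ΔT = 137.7 × 0.850 × (497 − 272) = 26335 kJ/min
Converting: 26335 / 60 s = 438.92 kW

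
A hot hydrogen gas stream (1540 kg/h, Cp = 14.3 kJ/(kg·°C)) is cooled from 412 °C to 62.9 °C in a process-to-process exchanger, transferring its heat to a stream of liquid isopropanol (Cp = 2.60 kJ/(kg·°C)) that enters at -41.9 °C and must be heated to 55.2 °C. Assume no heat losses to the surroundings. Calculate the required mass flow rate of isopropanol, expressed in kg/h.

ṁ_c = 30500 kg/h

Heat released by hot stream: Q = 1540 × 14.3 × (412 − 62.9) = 7.6879e+06 kJ/h
Energy balance on cold side (adiabatic exchanger): Q = ṁ_c·Cp_c·(T_c,out − T_c,in)
ṁ_c = 7.6879e+06 / [2.60 × (55.2 − -41.9)] = 30452 kg/h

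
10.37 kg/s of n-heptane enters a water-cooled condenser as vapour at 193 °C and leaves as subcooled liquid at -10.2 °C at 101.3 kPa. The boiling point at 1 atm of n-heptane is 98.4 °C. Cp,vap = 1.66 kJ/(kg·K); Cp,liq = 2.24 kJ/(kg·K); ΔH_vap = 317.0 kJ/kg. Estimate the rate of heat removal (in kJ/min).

vapour 193→98.4 °C: -157.04 kJ/kg
condensation at 98.4 °C: -317 kJ/kg
liquid 98.4→-10.2 °C: -243.26 kJ/kg
Δh = -157.04 + -317 + -243.26 = -717.3 kJ/kg
Q = ṁ·Δh = 10.37 kg/s × -717.3 kJ/kg = -7438.4 kJ/s
|Q| = 7438.4 kW = 446300 kJ/min

Q_c = 446000 kJ/min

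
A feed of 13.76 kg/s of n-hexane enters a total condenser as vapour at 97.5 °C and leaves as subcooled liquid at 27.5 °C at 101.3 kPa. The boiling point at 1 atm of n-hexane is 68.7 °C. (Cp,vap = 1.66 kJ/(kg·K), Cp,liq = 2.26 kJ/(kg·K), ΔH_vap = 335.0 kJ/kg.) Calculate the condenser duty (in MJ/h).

Q_c = 23600 MJ/h

vapour 97.5→68.7 °C: -47.808 kJ/kg
condensation at 68.7 °C: -335 kJ/kg
liquid 68.7→27.5 °C: -93.112 kJ/kg
Δh = -47.808 + -335 + -93.112 = -475.92 kJ/kg
Q = ṁ·Δh = 13.76 kg/s × -475.92 kJ/kg = -6548.7 kJ/s
|Q| = 6548.7 kW = 23575 MJ/h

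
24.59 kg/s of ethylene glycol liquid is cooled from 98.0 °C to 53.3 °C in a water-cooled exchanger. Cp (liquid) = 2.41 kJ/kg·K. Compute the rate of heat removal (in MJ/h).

Q = ṁ·Cp·ΔT = 24.59 × 2.41 × (53.3 − 98.0) = -2649 kJ/s
Cooling duty = 9536.4 MJ/h

Q_c = 9540 MJ/h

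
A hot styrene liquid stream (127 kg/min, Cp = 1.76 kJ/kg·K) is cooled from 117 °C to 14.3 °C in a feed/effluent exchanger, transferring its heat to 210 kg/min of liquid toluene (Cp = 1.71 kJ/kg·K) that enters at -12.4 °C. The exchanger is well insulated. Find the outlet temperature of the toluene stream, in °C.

T_c,out = 51.5 °C

Heat released by hot stream: Q = 127 × 1.76 × (117 − 14.3) = 22956 kJ/min
Energy balance on cold side (adiabatic exchanger): Q = ṁ_c·Cp_c·(T_c,out − T_c,in)
T_c,out = -12.4 + 22956/(210 × 1.71) = 51.525 °C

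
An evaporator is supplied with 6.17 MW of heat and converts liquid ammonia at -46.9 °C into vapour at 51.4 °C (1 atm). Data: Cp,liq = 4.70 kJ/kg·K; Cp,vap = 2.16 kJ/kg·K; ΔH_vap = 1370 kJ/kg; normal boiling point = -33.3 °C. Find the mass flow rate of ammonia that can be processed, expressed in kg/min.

Δh = 4.70×(-33.3−-46.9) + 1370 + 2.16×(51.4−-33.3) = 1616.9 kJ/kg
Q = 6.17 MW = 6170 kJ/s = 370200 kJ/min
ṁ = Q/Δh = 370200 / 1616.9 = 228.96 kg/min

ṁ = 229 kg/min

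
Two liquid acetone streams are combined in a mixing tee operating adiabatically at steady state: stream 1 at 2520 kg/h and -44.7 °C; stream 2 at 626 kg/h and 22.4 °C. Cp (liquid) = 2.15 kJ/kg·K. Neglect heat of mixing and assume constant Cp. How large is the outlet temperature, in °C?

T_out = -31.3 °C

No heat crosses the boundary, so H_out = H_in.
T_out = Σ ṁᵢCp,ᵢTᵢ / Σ ṁᵢCp,ᵢ
      = -212040 / 6763.9 = -31.348 °C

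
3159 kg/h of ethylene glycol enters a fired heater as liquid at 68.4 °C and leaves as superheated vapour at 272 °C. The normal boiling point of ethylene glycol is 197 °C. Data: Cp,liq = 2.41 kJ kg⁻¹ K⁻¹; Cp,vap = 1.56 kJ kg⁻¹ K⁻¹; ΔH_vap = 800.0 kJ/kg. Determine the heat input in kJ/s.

Q = 1080 kJ/s

liquid 68.4→197 °C: 309.93 kJ/kg
vaporisation at 197 °C: 800 kJ/kg
vapour 197→272 °C: 117 kJ/kg
Δh = 309.93 + 800 + 117 = 1226.9 kJ/kg
Q = ṁ·Δh = 3159 kg/h × 1226.9 kJ/kg = 3.8759e+06 kJ/h
|Q| = 1076.6 kW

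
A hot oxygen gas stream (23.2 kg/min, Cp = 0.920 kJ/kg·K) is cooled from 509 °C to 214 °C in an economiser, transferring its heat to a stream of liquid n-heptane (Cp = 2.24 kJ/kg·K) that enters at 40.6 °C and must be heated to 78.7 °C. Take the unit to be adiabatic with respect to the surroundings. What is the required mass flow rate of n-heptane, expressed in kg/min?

ṁ_c = 73.8 kg/min

Heat released by hot stream: Q = 23.2 × 0.920 × (509 − 214) = 6296.5 kJ/min
Energy balance on cold side (adiabatic exchanger): Q = ṁ_c·Cp_c·(T_c,out − T_c,in)
ṁ_c = 6296.5 / [2.24 × (78.7 − 40.6)] = 73.778 kg/min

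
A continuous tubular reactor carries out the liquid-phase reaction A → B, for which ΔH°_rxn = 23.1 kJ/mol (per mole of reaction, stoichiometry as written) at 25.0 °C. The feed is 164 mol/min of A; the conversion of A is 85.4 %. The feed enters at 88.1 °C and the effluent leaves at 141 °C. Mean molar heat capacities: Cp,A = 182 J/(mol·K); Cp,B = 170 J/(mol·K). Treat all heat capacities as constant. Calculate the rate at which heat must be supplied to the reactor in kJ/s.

Extent of reaction ξ = 0.854 × 164 = 140.06 mol/min
Reaction term: ξ·ΔH°_rxn = 140.06 × 23.1 = 3235.3 kJ/min
Sensible, feed 88.1→25 °C: -1883.4 kJ/min
Outlet flows (mol/min): A 23.944, B 140.06
Sensible, products 25→141 °C: 3267.4 kJ/min
Q = ΔH = 4619.3 kJ/min = 76.988 kW
Heat supplied = 76.988 kJ/s

Q_in = 77.0 kJ/s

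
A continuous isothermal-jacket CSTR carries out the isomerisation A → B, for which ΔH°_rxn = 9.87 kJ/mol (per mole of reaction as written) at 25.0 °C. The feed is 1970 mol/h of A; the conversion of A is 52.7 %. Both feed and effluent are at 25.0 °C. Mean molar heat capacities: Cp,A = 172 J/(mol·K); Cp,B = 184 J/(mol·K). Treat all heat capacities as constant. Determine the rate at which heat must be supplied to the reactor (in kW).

Extent of reaction ξ = 0.527 × 1970 = 1038.2 mol/h
Reaction term: ξ·ΔH°_rxn = 1038.2 × 9.87 = 10247 kJ/h
Q = ΔH = 10247 kJ/h = 2.8464 kW
Heat supplied = 2.8464 kW

Q_in = 2.85 kW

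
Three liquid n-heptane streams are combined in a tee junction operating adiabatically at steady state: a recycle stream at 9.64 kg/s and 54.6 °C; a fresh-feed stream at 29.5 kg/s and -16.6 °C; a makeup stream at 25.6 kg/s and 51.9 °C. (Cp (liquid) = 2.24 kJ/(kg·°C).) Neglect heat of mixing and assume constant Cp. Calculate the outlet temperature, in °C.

No heat crosses the boundary, so H_out = H_in.
T_out = Σ ṁᵢCp,ᵢTᵢ / Σ ṁᵢCp,ᵢ
      = 3058.2 / 145.02 = 21.089 °C

T_out = 21.1 °C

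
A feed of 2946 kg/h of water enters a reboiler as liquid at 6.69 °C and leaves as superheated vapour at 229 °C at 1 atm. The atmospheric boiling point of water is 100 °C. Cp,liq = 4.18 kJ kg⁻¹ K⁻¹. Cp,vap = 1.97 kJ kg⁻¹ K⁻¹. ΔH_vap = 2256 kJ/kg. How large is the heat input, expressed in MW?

Q = 2.37 MW

liquid 6.69→100 °C: 390.04 kJ/kg
vaporisation at 100 °C: 2256 kJ/kg
vapour 100→229 °C: 254.13 kJ/kg
Δh = 390.04 + 2256 + 254.13 = 2900.2 kJ/kg
Q = ṁ·Δh = 2946 kg/h × 2900.2 kJ/kg = 8.5439e+06 kJ/h
|Q| = 2373.3 kW = 2.3733 MW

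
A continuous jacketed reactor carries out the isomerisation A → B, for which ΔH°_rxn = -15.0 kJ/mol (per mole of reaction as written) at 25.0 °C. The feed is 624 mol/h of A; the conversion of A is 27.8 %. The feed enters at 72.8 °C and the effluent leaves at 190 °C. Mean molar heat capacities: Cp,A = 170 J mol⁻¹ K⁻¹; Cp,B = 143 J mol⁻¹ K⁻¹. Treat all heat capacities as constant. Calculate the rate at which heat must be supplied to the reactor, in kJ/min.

Extent of reaction ξ = 0.278 × 624 = 173.47 mol/h
Reaction term: ξ·ΔH°_rxn = 173.47 × -15.0 = -2602.1 kJ/h
Sensible, feed 72.8→25 °C: -5070.6 kJ/h
Outlet flows (mol/h): A 450.53, B 173.47
Sensible, products 25→190 °C: 16730 kJ/h
Q = ΔH = 9057.7 kJ/h = 2.516 kW
Heat supplied = 150.96 kJ/min

Q_in = 151 kJ/min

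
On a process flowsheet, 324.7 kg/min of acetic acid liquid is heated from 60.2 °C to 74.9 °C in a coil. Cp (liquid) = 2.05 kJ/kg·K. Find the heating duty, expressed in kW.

Q = 163 kW

Q = ṁ·Cp·ΔT = 324.7 × 2.05 × (74.9 − 60.2) = 9784.8 kJ/min
Converting: 9784.8 / 60 s = 163.08 kW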